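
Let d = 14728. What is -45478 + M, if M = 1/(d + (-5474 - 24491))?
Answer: -692948287/15237 ≈ -45478.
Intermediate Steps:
M = -1/15237 (M = 1/(14728 + (-5474 - 24491)) = 1/(14728 - 29965) = 1/(-15237) = -1/15237 ≈ -6.5630e-5)
-45478 + M = -45478 - 1/15237 = -692948287/15237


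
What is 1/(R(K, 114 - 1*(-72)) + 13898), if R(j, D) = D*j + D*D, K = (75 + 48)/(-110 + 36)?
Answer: 37/1782839 ≈ 2.0753e-5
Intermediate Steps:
K = -123/74 (K = 123/(-74) = 123*(-1/74) = -123/74 ≈ -1.6622)
R(j, D) = D² + D*j (R(j, D) = D*j + D² = D² + D*j)
1/(R(K, 114 - 1*(-72)) + 13898) = 1/((114 - 1*(-72))*((114 - 1*(-72)) - 123/74) + 13898) = 1/((114 + 72)*((114 + 72) - 123/74) + 13898) = 1/(186*(186 - 123/74) + 13898) = 1/(186*(13641/74) + 13898) = 1/(1268613/37 + 13898) = 1/(1782839/37) = 37/1782839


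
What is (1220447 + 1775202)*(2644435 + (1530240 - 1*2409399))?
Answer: 5288147284124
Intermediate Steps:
(1220447 + 1775202)*(2644435 + (1530240 - 1*2409399)) = 2995649*(2644435 + (1530240 - 2409399)) = 2995649*(2644435 - 879159) = 2995649*1765276 = 5288147284124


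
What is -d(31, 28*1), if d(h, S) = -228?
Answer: 228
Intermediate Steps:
-d(31, 28*1) = -1*(-228) = 228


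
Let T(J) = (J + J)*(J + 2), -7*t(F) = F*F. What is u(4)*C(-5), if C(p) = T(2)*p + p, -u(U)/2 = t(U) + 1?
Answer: -1530/7 ≈ -218.57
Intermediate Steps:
t(F) = -F²/7 (t(F) = -F*F/7 = -F²/7)
T(J) = 2*J*(2 + J) (T(J) = (2*J)*(2 + J) = 2*J*(2 + J))
u(U) = -2 + 2*U²/7 (u(U) = -2*(-U²/7 + 1) = -2*(1 - U²/7) = -2 + 2*U²/7)
C(p) = 17*p (C(p) = (2*2*(2 + 2))*p + p = (2*2*4)*p + p = 16*p + p = 17*p)
u(4)*C(-5) = (-2 + (2/7)*4²)*(17*(-5)) = (-2 + (2/7)*16)*(-85) = (-2 + 32/7)*(-85) = (18/7)*(-85) = -1530/7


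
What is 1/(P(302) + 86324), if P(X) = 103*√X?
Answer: 43162/3724314529 - 103*√302/7448629058 ≈ 1.1349e-5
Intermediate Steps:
1/(P(302) + 86324) = 1/(103*√302 + 86324) = 1/(86324 + 103*√302)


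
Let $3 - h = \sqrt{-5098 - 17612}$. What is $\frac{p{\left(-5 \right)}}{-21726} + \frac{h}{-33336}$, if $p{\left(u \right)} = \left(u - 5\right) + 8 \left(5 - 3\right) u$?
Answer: $\frac{54353}{13412184} + \frac{i \sqrt{22710}}{33336} \approx 0.0040525 + 0.0045206 i$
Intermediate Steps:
$h = 3 - i \sqrt{22710}$ ($h = 3 - \sqrt{-5098 - 17612} = 3 - \sqrt{-22710} = 3 - i \sqrt{22710} \approx 3.0 - 150.7 i$)
$p{\left(u \right)} = -5 + 17 u$ ($p{\left(u \right)} = \left(-5 + u\right) + 8 \cdot 2 u = \left(-5 + u\right) + 16 u = -5 + 17 u$)
$\frac{p{\left(-5 \right)}}{-21726} + \frac{h}{-33336} = \frac{-5 + 17 \left(-5\right)}{-21726} + \frac{3 - i \sqrt{22710}}{-33336} = \left(-5 - 85\right) \left(- \frac{1}{21726}\right) + \left(3 - i \sqrt{22710}\right) \left(- \frac{1}{33336}\right) = \left(-90\right) \left(- \frac{1}{21726}\right) - \left(\frac{1}{11112} - \frac{i \sqrt{22710}}{33336}\right) = \frac{5}{1207} - \left(\frac{1}{11112} - \frac{i \sqrt{22710}}{33336}\right) = \frac{54353}{13412184} + \frac{i \sqrt{22710}}{33336}$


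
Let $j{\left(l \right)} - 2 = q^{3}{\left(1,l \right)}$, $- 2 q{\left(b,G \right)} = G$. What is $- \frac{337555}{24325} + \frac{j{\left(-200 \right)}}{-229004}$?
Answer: $- \frac{10162649387}{557052230} \approx -18.244$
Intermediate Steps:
$q{\left(b,G \right)} = - \frac{G}{2}$
$j{\left(l \right)} = 2 - \frac{l^{3}}{8}$ ($j{\left(l \right)} = 2 + \left(- \frac{l}{2}\right)^{3} = 2 - \frac{l^{3}}{8}$)
$- \frac{337555}{24325} + \frac{j{\left(-200 \right)}}{-229004} = - \frac{337555}{24325} + \frac{2 - \frac{\left(-200\right)^{3}}{8}}{-229004} = \left(-337555\right) \frac{1}{24325} + \left(2 - -1000000\right) \left(- \frac{1}{229004}\right) = - \frac{67511}{4865} + \left(2 + 1000000\right) \left(- \frac{1}{229004}\right) = - \frac{67511}{4865} + 1000002 \left(- \frac{1}{229004}\right) = - \frac{67511}{4865} - \frac{500001}{114502} = - \frac{10162649387}{557052230}$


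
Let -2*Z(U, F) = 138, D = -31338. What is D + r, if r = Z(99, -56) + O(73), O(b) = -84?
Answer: -31491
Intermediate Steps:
Z(U, F) = -69 (Z(U, F) = -½*138 = -69)
r = -153 (r = -69 - 84 = -153)
D + r = -31338 - 153 = -31491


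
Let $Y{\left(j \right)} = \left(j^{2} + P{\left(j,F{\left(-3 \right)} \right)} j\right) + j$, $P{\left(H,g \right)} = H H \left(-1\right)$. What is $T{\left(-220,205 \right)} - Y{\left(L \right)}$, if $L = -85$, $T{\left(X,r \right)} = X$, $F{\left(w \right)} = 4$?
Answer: $-621485$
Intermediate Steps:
$P{\left(H,g \right)} = - H^{2}$ ($P{\left(H,g \right)} = H^{2} \left(-1\right) = - H^{2}$)
$Y{\left(j \right)} = j + j^{2} - j^{3}$ ($Y{\left(j \right)} = \left(j^{2} + - j^{2} j\right) + j = \left(j^{2} - j^{3}\right) + j = j + j^{2} - j^{3}$)
$T{\left(-220,205 \right)} - Y{\left(L \right)} = -220 - - 85 \left(1 - 85 - \left(-85\right)^{2}\right) = -220 - - 85 \left(1 - 85 - 7225\right) = -220 - \left(-85\right) \left(-7309\right) = -220 - 621265 = -621485$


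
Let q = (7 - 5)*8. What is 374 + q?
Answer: 390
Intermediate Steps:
q = 16 (q = 2*8 = 16)
374 + q = 374 + 16 = 390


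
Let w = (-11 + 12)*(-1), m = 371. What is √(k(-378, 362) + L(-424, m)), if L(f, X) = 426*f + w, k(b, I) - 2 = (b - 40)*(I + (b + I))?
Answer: 3*I*√36139 ≈ 570.31*I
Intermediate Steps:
w = -1 (w = 1*(-1) = -1)
k(b, I) = 2 + (-40 + b)*(b + 2*I) (k(b, I) = 2 + (b - 40)*(I + (b + I)) = 2 + (-40 + b)*(I + (I + b)) = 2 + (-40 + b)*(b + 2*I))
L(f, X) = -1 + 426*f (L(f, X) = 426*f - 1 = -1 + 426*f)
√(k(-378, 362) + L(-424, m)) = √((2 + (-378)² - 80*362 - 40*(-378) + 2*362*(-378)) + (-1 + 426*(-424))) = √((2 + 142884 - 28960 + 15120 - 273672) + (-1 - 180624)) = √(-144626 - 180625) = √(-325251) = 3*I*√36139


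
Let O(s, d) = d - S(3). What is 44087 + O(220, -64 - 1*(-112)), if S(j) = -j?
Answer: 44138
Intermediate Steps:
O(s, d) = 3 + d (O(s, d) = d - (-1)*3 = d - 1*(-3) = d + 3 = 3 + d)
44087 + O(220, -64 - 1*(-112)) = 44087 + (3 + (-64 - 1*(-112))) = 44087 + (3 + (-64 + 112)) = 44087 + (3 + 48) = 44087 + 51 = 44138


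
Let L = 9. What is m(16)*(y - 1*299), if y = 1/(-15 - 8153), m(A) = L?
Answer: -21980097/8168 ≈ -2691.0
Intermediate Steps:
m(A) = 9
y = -1/8168 (y = 1/(-8168) = -1/8168 ≈ -0.00012243)
m(16)*(y - 1*299) = 9*(-1/8168 - 1*299) = 9*(-1/8168 - 299) = 9*(-2442233/8168) = -21980097/8168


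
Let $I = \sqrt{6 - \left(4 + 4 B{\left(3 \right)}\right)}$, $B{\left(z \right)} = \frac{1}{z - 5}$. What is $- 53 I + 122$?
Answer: $16$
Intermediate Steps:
$B{\left(z \right)} = \frac{1}{-5 + z}$
$I = 2$ ($I = \sqrt{6 - \left(4 + \frac{4}{-5 + 3}\right)} = \sqrt{6 - \left(4 + \frac{4}{-2}\right)} = \sqrt{6 - 2} = \sqrt{4} = 2$)
$- 53 I + 122 = \left(-53\right) 2 + 122 = -106 + 122 = 16$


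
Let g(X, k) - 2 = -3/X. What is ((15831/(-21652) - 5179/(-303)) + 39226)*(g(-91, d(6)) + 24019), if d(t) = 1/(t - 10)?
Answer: 93794549014878149/99501766 ≈ 9.4264e+8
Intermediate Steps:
d(t) = 1/(-10 + t)
g(X, k) = 2 - 3/X
((15831/(-21652) - 5179/(-303)) + 39226)*(g(-91, d(6)) + 24019) = ((15831/(-21652) - 5179/(-303)) + 39226)*((2 - 3/(-91)) + 24019) = ((15831*(-1/21652) - 5179*(-1/303)) + 39226)*((2 - 3*(-1/91)) + 24019) = ((-15831/21652 + 5179/303) + 39226)*((2 + 3/91) + 24019) = (107338915/6560556 + 39226)*(185/91 + 24019) = (257451708571/6560556)*(2185914/91) = 93794549014878149/99501766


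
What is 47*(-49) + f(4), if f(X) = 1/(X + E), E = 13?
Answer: -39150/17 ≈ -2302.9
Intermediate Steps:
f(X) = 1/(13 + X) (f(X) = 1/(X + 13) = 1/(13 + X))
47*(-49) + f(4) = 47*(-49) + 1/(13 + 4) = -2303 + 1/17 = -39150/17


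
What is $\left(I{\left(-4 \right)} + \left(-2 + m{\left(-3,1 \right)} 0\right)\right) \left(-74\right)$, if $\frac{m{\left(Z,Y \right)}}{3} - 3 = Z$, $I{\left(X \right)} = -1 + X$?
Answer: $518$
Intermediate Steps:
$m{\left(Z,Y \right)} = 9 + 3 Z$
$\left(I{\left(-4 \right)} + \left(-2 + m{\left(-3,1 \right)} 0\right)\right) \left(-74\right) = \left(\left(-1 - 4\right) - \left(2 - \left(9 + 3 \left(-3\right)\right) 0\right)\right) \left(-74\right) = \left(-5 - \left(2 - \left(9 - 9\right) 0\right)\right) \left(-74\right) = \left(-5 + \left(-2 + 0 \cdot 0\right)\right) \left(-74\right) = \left(-5 + \left(-2 + 0\right)\right) \left(-74\right) = \left(-5 - 2\right) \left(-74\right) = \left(-7\right) \left(-74\right) = 518$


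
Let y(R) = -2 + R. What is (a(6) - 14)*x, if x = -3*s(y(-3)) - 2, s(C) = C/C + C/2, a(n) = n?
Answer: -20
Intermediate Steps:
s(C) = 1 + C/2 (s(C) = 1 + C*(1/2) = 1 + C/2)
x = 5/2 (x = -3*(1 + (-2 - 3)/2) - 2 = -3*(1 + (1/2)*(-5)) - 2 = -3*(1 - 5/2) - 2 = -3*(-3/2) - 2 = 9/2 - 2 = 5/2 ≈ 2.5000)
(a(6) - 14)*x = (6 - 14)*(5/2) = -8*5/2 = -20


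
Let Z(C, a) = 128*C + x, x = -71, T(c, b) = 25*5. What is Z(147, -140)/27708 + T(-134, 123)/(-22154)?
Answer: 205906615/306921516 ≈ 0.67088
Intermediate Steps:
T(c, b) = 125
Z(C, a) = -71 + 128*C (Z(C, a) = 128*C - 71 = -71 + 128*C)
Z(147, -140)/27708 + T(-134, 123)/(-22154) = (-71 + 128*147)/27708 + 125/(-22154) = (-71 + 18816)*(1/27708) + 125*(-1/22154) = 18745*(1/27708) - 125/22154 = 18745/27708 - 125/22154 = 205906615/306921516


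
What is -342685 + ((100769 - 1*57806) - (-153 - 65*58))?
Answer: -295799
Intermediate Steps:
-342685 + ((100769 - 1*57806) - (-153 - 65*58)) = -342685 + ((100769 - 57806) - (-153 - 3770)) = -342685 + (42963 - 1*(-3923)) = -342685 + (42963 + 3923) = -342685 + 46886 = -295799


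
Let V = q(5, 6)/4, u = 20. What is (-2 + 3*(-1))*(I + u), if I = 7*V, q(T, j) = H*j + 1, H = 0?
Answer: -435/4 ≈ -108.75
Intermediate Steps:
q(T, j) = 1 (q(T, j) = 0*j + 1 = 0 + 1 = 1)
V = ¼ (V = 1/4 = 1*(¼) = ¼ ≈ 0.25000)
I = 7/4 (I = 7*(¼) = 7/4 ≈ 1.7500)
(-2 + 3*(-1))*(I + u) = (-2 + 3*(-1))*(7/4 + 20) = (-2 - 3)*(87/4) = -5*87/4 = -435/4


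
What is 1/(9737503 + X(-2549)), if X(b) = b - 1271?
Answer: 1/9733683 ≈ 1.0274e-7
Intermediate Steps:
X(b) = -1271 + b
1/(9737503 + X(-2549)) = 1/(9737503 + (-1271 - 2549)) = 1/(9737503 - 3820) = 1/9733683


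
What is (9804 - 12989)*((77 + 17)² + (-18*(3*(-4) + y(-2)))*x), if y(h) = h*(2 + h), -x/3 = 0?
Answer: -28142660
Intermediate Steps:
x = 0 (x = -3*0 = 0)
(9804 - 12989)*((77 + 17)² + (-18*(3*(-4) + y(-2)))*x) = (9804 - 12989)*((77 + 17)² - 18*(3*(-4) - 2*(2 - 2))*0) = -3185*(94² - 18*(-12 - 2*0)*0) = -3185*(8836 - 18*(-12 + 0)*0) = -3185*(8836 - 18*(-12)*0) = -3185*(8836 + 216*0) = -3185*(8836 + 0) = -3185*8836 = -28142660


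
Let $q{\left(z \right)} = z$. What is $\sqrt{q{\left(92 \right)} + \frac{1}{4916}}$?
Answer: $\frac{\sqrt{555843517}}{2458} \approx 9.5917$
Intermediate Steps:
$\sqrt{q{\left(92 \right)} + \frac{1}{4916}} = \sqrt{92 + \frac{1}{4916}} = \sqrt{\frac{452273}{4916}} = \frac{\sqrt{555843517}}{2458}$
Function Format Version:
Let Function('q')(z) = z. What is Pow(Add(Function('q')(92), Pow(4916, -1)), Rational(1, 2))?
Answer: Mul(Rational(1, 2458), Pow(555843517, Rational(1, 2))) ≈ 9.5917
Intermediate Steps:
Pow(Add(Function('q')(92), Pow(4916, -1)), Rational(1, 2)) = Pow(Add(92, Pow(4916, -1)), Rational(1, 2)) = Pow(Add(92, Rational(1, 4916)), Rational(1, 2)) = Pow(Rational(452273, 4916), Rational(1, 2)) = Mul(Rational(1, 2458), Pow(555843517, Rational(1, 2)))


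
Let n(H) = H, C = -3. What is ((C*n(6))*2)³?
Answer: -46656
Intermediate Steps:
((C*n(6))*2)³ = (-3*6*2)³ = (-18*2)³ = (-36)³ = -46656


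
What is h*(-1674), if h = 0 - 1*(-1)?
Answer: -1674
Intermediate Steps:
h = 1 (h = 0 + 1 = 1)
h*(-1674) = 1*(-1674) = -1674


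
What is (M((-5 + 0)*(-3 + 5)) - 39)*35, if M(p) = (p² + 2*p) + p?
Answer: 1085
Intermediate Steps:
M(p) = p² + 3*p
(M((-5 + 0)*(-3 + 5)) - 39)*35 = (((-5 + 0)*(-3 + 5))*(3 + (-5 + 0)*(-3 + 5)) - 39)*35 = ((-5*2)*(3 - 5*2) - 39)*35 = (-10*(3 - 10) - 39)*35 = (-10*(-7) - 39)*35 = (70 - 39)*35 = 31*35 = 1085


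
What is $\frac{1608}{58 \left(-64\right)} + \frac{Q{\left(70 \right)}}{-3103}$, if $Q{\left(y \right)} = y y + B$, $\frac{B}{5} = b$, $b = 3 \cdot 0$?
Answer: $- \frac{99907}{49648} \approx -2.0123$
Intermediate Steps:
$b = 0$
$B = 0$ ($B = 5 \cdot 0 = 0$)
$Q{\left(y \right)} = y^{2}$ ($Q{\left(y \right)} = y y + 0 = y^{2} + 0 = y^{2}$)
$\frac{1608}{58 \left(-64\right)} + \frac{Q{\left(70 \right)}}{-3103} = \frac{1608}{58 \left(-64\right)} + \frac{70^{2}}{-3103} = \frac{1608}{-3712} + 4900 \left(- \frac{1}{3103}\right) = 1608 \left(- \frac{1}{3712}\right) - \frac{4900}{3103} = - \frac{201}{464} - \frac{4900}{3103} = - \frac{99907}{49648}$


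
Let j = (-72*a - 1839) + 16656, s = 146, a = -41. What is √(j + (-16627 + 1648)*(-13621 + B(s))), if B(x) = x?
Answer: 3*√22428866 ≈ 14208.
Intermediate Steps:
j = 17769 (j = (-72*(-41) - 1839) + 16656 = (2952 - 1839) + 16656 = 1113 + 16656 = 17769)
√(j + (-16627 + 1648)*(-13621 + B(s))) = √(17769 + (-16627 + 1648)*(-13621 + 146)) = √(17769 - 14979*(-13475)) = √(17769 + 201842025) = √201859794 = 3*√22428866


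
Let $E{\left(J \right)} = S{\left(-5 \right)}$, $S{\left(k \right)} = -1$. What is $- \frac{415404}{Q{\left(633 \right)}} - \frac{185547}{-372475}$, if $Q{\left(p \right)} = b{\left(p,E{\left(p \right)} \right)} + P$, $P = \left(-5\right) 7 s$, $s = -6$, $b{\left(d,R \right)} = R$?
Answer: $- \frac{14062620507}{7077025} \approx -1987.1$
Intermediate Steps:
$E{\left(J \right)} = -1$
$P = 210$ ($P = \left(-5\right) 7 \left(-6\right) = \left(-35\right) \left(-6\right) = 210$)
$Q{\left(p \right)} = 209$ ($Q{\left(p \right)} = -1 + 210 = 209$)
$- \frac{415404}{Q{\left(633 \right)}} - \frac{185547}{-372475} = - \frac{415404}{209} - \frac{185547}{-372475} = \left(-415404\right) \frac{1}{209} - - \frac{185547}{372475} = - \frac{37764}{19} + \frac{185547}{372475} = - \frac{14062620507}{7077025}$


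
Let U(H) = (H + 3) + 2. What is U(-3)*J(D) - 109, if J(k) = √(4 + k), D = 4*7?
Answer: -109 + 8*√2 ≈ -97.686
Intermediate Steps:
U(H) = 5 + H (U(H) = (3 + H) + 2 = 5 + H)
D = 28
U(-3)*J(D) - 109 = (5 - 3)*√(4 + 28) - 109 = 2*√32 - 109 = 2*(4*√2) - 109 = 8*√2 - 109 = -109 + 8*√2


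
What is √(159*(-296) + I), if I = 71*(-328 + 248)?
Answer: 2*I*√13186 ≈ 229.66*I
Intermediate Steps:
I = -5680 (I = 71*(-80) = -5680)
√(159*(-296) + I) = √(159*(-296) - 5680) = √(-47064 - 5680) = √(-52744) = 2*I*√13186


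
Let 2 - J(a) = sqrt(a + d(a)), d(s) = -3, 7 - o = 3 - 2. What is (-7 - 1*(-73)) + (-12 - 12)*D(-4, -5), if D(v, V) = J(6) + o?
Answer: -126 + 24*sqrt(3) ≈ -84.431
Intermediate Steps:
o = 6 (o = 7 - (3 - 2) = 7 - 1*1 = 7 - 1 = 6)
J(a) = 2 - sqrt(-3 + a) (J(a) = 2 - sqrt(a - 3) = 2 - sqrt(-3 + a))
D(v, V) = 8 - sqrt(3) (D(v, V) = (2 - sqrt(-3 + 6)) + 6 = (2 - sqrt(3)) + 6 = 8 - sqrt(3))
(-7 - 1*(-73)) + (-12 - 12)*D(-4, -5) = (-7 - 1*(-73)) + (-12 - 12)*(8 - sqrt(3)) = (-7 + 73) - 24*(8 - sqrt(3)) = 66 + (-192 + 24*sqrt(3)) = -126 + 24*sqrt(3)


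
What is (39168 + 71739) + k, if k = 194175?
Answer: 305082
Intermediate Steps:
(39168 + 71739) + k = (39168 + 71739) + 194175 = 110907 + 194175 = 305082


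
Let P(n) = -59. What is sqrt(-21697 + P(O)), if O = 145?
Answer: 14*I*sqrt(111) ≈ 147.5*I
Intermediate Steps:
sqrt(-21697 + P(O)) = sqrt(-21697 - 59) = sqrt(-21756) = 14*I*sqrt(111)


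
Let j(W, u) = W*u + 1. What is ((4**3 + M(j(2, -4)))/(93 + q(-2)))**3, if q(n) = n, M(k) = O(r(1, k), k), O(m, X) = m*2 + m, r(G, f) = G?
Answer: 300763/753571 ≈ 0.39912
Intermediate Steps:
O(m, X) = 3*m (O(m, X) = 2*m + m = 3*m)
j(W, u) = 1 + W*u
M(k) = 3 (M(k) = 3*1 = 3)
((4**3 + M(j(2, -4)))/(93 + q(-2)))**3 = ((4**3 + 3)/(93 - 2))**3 = ((64 + 3)/91)**3 = (67*(1/91))**3 = (67/91)**3 = 300763/753571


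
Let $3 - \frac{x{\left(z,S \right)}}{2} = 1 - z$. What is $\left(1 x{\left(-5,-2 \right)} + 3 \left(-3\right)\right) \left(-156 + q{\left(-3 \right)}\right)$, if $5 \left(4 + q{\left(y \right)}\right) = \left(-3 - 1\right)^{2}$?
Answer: $2352$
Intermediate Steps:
$q{\left(y \right)} = - \frac{4}{5}$ ($q{\left(y \right)} = -4 + \frac{\left(-3 - 1\right)^{2}}{5} = -4 + \frac{\left(-4\right)^{2}}{5} = -4 + \frac{1}{5} \cdot 16 = -4 + \frac{16}{5} = - \frac{4}{5}$)
$x{\left(z,S \right)} = 4 + 2 z$ ($x{\left(z,S \right)} = 6 - 2 \left(1 - z\right) = 6 + \left(-2 + 2 z\right) = 4 + 2 z$)
$\left(1 x{\left(-5,-2 \right)} + 3 \left(-3\right)\right) \left(-156 + q{\left(-3 \right)}\right) = \left(1 \left(4 + 2 \left(-5\right)\right) + 3 \left(-3\right)\right) \left(-156 - \frac{4}{5}\right) = \left(1 \left(4 - 10\right) - 9\right) \left(- \frac{784}{5}\right) = \left(1 \left(-6\right) - 9\right) \left(- \frac{784}{5}\right) = \left(-6 - 9\right) \left(- \frac{784}{5}\right) = \left(-15\right) \left(- \frac{784}{5}\right) = 2352$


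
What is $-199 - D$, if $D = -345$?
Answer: $146$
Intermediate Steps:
$-199 - D = -199 - -345 = -199 + 345 = 146$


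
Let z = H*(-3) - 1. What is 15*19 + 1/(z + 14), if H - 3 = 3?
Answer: 1424/5 ≈ 284.80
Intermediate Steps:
H = 6 (H = 3 + 3 = 6)
z = -19 (z = 6*(-3) - 1 = -18 - 1 = -19)
15*19 + 1/(z + 14) = 15*19 + 1/(-19 + 14) = 285 + 1/(-5) = 285 - ⅕ = 1424/5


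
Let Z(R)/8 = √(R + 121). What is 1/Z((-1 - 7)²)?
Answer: √185/1480 ≈ 0.0091902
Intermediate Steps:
Z(R) = 8*√(121 + R) (Z(R) = 8*√(R + 121) = 8*√(121 + R))
1/Z((-1 - 7)²) = 1/(8*√(121 + (-1 - 7)²)) = 1/(8*√(121 + (-8)²)) = 1/(8*√(121 + 64)) = 1/(8*√185) = √185/1480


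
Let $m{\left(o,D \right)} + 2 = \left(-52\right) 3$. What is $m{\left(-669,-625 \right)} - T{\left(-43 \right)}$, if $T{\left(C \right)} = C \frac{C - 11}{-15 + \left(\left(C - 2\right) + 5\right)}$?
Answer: $- \frac{6368}{55} \approx -115.78$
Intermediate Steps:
$m{\left(o,D \right)} = -158$ ($m{\left(o,D \right)} = -2 - 156 = -158$)
$T{\left(C \right)} = \frac{C \left(-11 + C\right)}{-12 + C}$ ($T{\left(C \right)} = C \frac{-11 + C}{-15 + \left(\left(-2 + C\right) + 5\right)} = C \frac{-11 + C}{-15 + \left(3 + C\right)} = C \frac{-11 + C}{-12 + C} = \frac{C \left(-11 + C\right)}{-12 + C}$)
$m{\left(-669,-625 \right)} - T{\left(-43 \right)} = -158 - - \frac{43 \left(-11 - 43\right)}{-12 - 43} = -158 - \left(-43\right) \frac{1}{-55} \left(-54\right) = -158 - \left(-43\right) \left(- \frac{1}{55}\right) \left(-54\right) = -158 - - \frac{2322}{55} = -158 + \frac{2322}{55} = - \frac{6368}{55}$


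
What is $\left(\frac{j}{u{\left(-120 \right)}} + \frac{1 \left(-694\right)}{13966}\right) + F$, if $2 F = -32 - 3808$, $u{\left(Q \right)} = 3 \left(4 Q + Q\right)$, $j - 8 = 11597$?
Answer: $- \frac{4842982063}{2513880} \approx -1926.5$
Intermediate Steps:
$j = 11605$ ($j = 8 + 11597 = 11605$)
$u{\left(Q \right)} = 15 Q$ ($u{\left(Q \right)} = 3 \cdot 5 Q = 15 Q$)
$F = -1920$ ($F = \frac{-32 - 3808}{2} = \frac{1}{2} \left(-3840\right) = -1920$)
$\left(\frac{j}{u{\left(-120 \right)}} + \frac{1 \left(-694\right)}{13966}\right) + F = \left(\frac{11605}{15 \left(-120\right)} + \frac{1 \left(-694\right)}{13966}\right) - 1920 = \left(\frac{11605}{-1800} - \frac{347}{6983}\right) - 1920 = \left(11605 \left(- \frac{1}{1800}\right) - \frac{347}{6983}\right) - 1920 = \left(- \frac{2321}{360} - \frac{347}{6983}\right) - 1920 = - \frac{16332463}{2513880} - 1920 = - \frac{4842982063}{2513880}$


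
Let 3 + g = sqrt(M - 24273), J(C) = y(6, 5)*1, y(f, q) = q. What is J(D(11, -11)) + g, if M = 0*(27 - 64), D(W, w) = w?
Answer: 2 + 3*I*sqrt(2697) ≈ 2.0 + 155.8*I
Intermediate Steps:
M = 0 (M = 0*(-37) = 0)
J(C) = 5 (J(C) = 5*1 = 5)
g = -3 + 3*I*sqrt(2697) (g = -3 + sqrt(0 - 24273) = -3 + sqrt(-24273) = -3 + 3*I*sqrt(2697) ≈ -3.0 + 155.8*I)
J(D(11, -11)) + g = 5 + (-3 + 3*I*sqrt(2697)) = 2 + 3*I*sqrt(2697)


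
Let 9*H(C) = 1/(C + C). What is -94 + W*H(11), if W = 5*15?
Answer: -6179/66 ≈ -93.621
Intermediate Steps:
H(C) = 1/(18*C) (H(C) = 1/(9*(C + C)) = 1/(9*((2*C))) = (1/(2*C))/9 = 1/(18*C))
W = 75
-94 + W*H(11) = -94 + 75*((1/18)/11) = -94 + 75*((1/18)*(1/11)) = -94 + 75*(1/198) = -94 + 25/66 = -6179/66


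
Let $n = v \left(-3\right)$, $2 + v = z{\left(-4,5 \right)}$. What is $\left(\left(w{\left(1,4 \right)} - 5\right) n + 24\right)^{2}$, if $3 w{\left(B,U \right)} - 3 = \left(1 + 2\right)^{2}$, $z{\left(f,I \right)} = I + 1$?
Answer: $1296$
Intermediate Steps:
$z{\left(f,I \right)} = 1 + I$
$w{\left(B,U \right)} = 4$ ($w{\left(B,U \right)} = 1 + \frac{\left(1 + 2\right)^{2}}{3} = 1 + \frac{3^{2}}{3} = 1 + \frac{1}{3} \cdot 9 = 1 + 3 = 4$)
$v = 4$ ($v = -2 + \left(1 + 5\right) = -2 + 6 = 4$)
$n = -12$ ($n = 4 \left(-3\right) = -12$)
$\left(\left(w{\left(1,4 \right)} - 5\right) n + 24\right)^{2} = \left(\left(4 - 5\right) \left(-12\right) + 24\right)^{2} = \left(\left(-1\right) \left(-12\right) + 24\right)^{2} = \left(12 + 24\right)^{2} = 36^{2} = 1296$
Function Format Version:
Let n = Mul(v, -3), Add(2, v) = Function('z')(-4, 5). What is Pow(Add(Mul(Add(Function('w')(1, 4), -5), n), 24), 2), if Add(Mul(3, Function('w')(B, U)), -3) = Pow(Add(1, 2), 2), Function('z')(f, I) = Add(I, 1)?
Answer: 1296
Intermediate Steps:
Function('z')(f, I) = Add(1, I)
Function('w')(B, U) = 4 (Function('w')(B, U) = Add(1, Mul(Rational(1, 3), Pow(Add(1, 2), 2))) = Add(1, Mul(Rational(1, 3), Pow(3, 2))) = Add(1, Mul(Rational(1, 3), 9)) = Add(1, 3) = 4)
v = 4 (v = Add(-2, Add(1, 5)) = Add(-2, 6) = 4)
n = -12 (n = Mul(4, -3) = -12)
Pow(Add(Mul(Add(Function('w')(1, 4), -5), n), 24), 2) = Pow(Add(Mul(Add(4, -5), -12), 24), 2) = Pow(Add(Mul(-1, -12), 24), 2) = Pow(Add(12, 24), 2) = Pow(36, 2) = 1296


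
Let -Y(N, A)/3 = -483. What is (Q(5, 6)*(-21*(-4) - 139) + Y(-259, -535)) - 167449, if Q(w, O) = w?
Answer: -166275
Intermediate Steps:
Y(N, A) = 1449 (Y(N, A) = -3*(-483) = 1449)
(Q(5, 6)*(-21*(-4) - 139) + Y(-259, -535)) - 167449 = (5*(-21*(-4) - 139) + 1449) - 167449 = (5*(84 - 139) + 1449) - 167449 = (5*(-55) + 1449) - 167449 = (-275 + 1449) - 167449 = 1174 - 167449 = -166275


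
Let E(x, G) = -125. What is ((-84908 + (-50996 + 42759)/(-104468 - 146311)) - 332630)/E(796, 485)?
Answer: 20941950773/6269475 ≈ 3340.3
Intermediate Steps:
((-84908 + (-50996 + 42759)/(-104468 - 146311)) - 332630)/E(796, 485) = ((-84908 + (-50996 + 42759)/(-104468 - 146311)) - 332630)/(-125) = ((-84908 - 8237/(-250779)) - 332630)*(-1/125) = ((-84908 - 8237*(-1/250779)) - 332630)*(-1/125) = ((-84908 + 8237/250779) - 332630)*(-1/125) = (-21293135095/250779 - 332630)*(-1/125) = -104709753865/250779*(-1/125) = 20941950773/6269475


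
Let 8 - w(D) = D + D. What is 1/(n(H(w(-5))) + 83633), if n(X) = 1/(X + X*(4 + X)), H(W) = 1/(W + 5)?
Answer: 116/9701957 ≈ 1.1956e-5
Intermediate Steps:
w(D) = 8 - 2*D (w(D) = 8 - (D + D) = 8 - 2*D)
H(W) = 1/(5 + W)
1/(n(H(w(-5))) + 83633) = 1/(1/((1/(5 + (8 - 2*(-5))))*(5 + 1/(5 + (8 - 2*(-5))))) + 83633) = 1/(1/((1/(5 + (8 + 10)))*(5 + 1/(5 + (8 + 10)))) + 83633) = 1/(1/((1/(5 + 18))*(5 + 1/(5 + 18))) + 83633) = 1/(1/((1/23)*(5 + 1/23)) + 83633) = 1/(23/(116/23) + 83633) = 1/(23*(23/116) + 83633) = 1/(529/116 + 83633) = 1/(9701957/116) = 116/9701957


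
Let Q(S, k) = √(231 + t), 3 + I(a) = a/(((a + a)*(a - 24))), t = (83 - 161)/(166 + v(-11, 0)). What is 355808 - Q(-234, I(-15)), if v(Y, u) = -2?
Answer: 355808 - √1550046/82 ≈ 3.5579e+5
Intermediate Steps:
t = -39/82 (t = (83 - 161)/(166 - 2) = -78/164 = -78*1/164 = -39/82 ≈ -0.47561)
I(a) = -3 + 1/(2*(-24 + a)) (I(a) = -3 + a/(((a + a)*(a - 24))) = -3 + a/(((2*a)*(-24 + a))) = -3 + a/((2*a*(-24 + a))) = -3 + a*(1/(2*a*(-24 + a))) = -3 + 1/(2*(-24 + a)))
Q(S, k) = √1550046/82 (Q(S, k) = √(231 - 39/82) = √(18903/82) = √1550046/82)
355808 - Q(-234, I(-15)) = 355808 - √1550046/82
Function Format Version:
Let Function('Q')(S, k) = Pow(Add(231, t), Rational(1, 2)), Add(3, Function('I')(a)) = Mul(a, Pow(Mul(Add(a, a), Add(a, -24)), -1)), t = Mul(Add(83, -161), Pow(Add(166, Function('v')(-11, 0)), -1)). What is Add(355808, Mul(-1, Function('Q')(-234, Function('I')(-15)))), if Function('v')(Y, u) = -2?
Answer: Add(355808, Mul(Rational(-1, 82), Pow(1550046, Rational(1, 2)))) ≈ 3.5579e+5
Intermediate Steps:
t = Rational(-39, 82) (t = Mul(Add(83, -161), Pow(Add(166, -2), -1)) = Mul(-78, Pow(164, -1)) = Mul(-78, Rational(1, 164)) = Rational(-39, 82) ≈ -0.47561)
Function('I')(a) = Add(-3, Mul(Rational(1, 2), Pow(Add(-24, a), -1))) (Function('I')(a) = Add(-3, Mul(a, Pow(Mul(Add(a, a), Add(a, -24)), -1))) = Add(-3, Mul(a, Pow(Mul(Mul(2, a), Add(-24, a)), -1))) = Add(-3, Mul(a, Pow(Mul(2, a, Add(-24, a)), -1))) = Add(-3, Mul(a, Mul(Rational(1, 2), Pow(a, -1), Pow(Add(-24, a), -1)))) = Add(-3, Mul(Rational(1, 2), Pow(Add(-24, a), -1))))
Function('Q')(S, k) = Mul(Rational(1, 82), Pow(1550046, Rational(1, 2))) (Function('Q')(S, k) = Pow(Add(231, Rational(-39, 82)), Rational(1, 2)) = Pow(Rational(18903, 82), Rational(1, 2)) = Mul(Rational(1, 82), Pow(1550046, Rational(1, 2))))
Add(355808, Mul(-1, Function('Q')(-234, Function('I')(-15)))) = Add(355808, Mul(-1, Mul(Rational(1, 82), Pow(1550046, Rational(1, 2))))) = Add(355808, Mul(Rational(-1, 82), Pow(1550046, Rational(1, 2))))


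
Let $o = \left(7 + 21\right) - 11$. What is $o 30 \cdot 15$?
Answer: $7650$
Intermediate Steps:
$o = 17$ ($o = 28 - 11 = 17$)
$o 30 \cdot 15 = 17 \cdot 30 \cdot 15 = 510 \cdot 15 = 7650$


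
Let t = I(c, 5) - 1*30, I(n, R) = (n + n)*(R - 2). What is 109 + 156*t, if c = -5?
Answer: -9251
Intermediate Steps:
I(n, R) = 2*n*(-2 + R) (I(n, R) = (2*n)*(-2 + R) = 2*n*(-2 + R))
t = -60 (t = 2*(-5)*(-2 + 5) - 1*30 = 2*(-5)*3 - 30 = -30 - 30 = -60)
109 + 156*t = 109 + 156*(-60) = 109 - 9360 = -9251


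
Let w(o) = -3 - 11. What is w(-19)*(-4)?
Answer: 56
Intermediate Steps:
w(o) = -14
w(-19)*(-4) = -14*(-4) = 56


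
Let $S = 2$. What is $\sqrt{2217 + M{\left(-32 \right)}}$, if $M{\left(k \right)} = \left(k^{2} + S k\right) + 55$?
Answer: $4 \sqrt{202} \approx 56.851$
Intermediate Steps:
$M{\left(k \right)} = 55 + k^{2} + 2 k$ ($M{\left(k \right)} = \left(k^{2} + 2 k\right) + 55 = 55 + k^{2} + 2 k$)
$\sqrt{2217 + M{\left(-32 \right)}} = \sqrt{2217 + \left(55 + \left(-32\right)^{2} + 2 \left(-32\right)\right)} = \sqrt{2217 + \left(55 + 1024 - 64\right)} = \sqrt{2217 + 1015} = \sqrt{3232} = 4 \sqrt{202}$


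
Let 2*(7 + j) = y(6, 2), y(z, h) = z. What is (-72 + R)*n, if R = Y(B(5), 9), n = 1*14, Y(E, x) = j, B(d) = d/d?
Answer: -1064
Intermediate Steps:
B(d) = 1
j = -4 (j = -7 + (½)*6 = -7 + 3 = -4)
Y(E, x) = -4
n = 14
R = -4
(-72 + R)*n = (-72 - 4)*14 = -76*14 = -1064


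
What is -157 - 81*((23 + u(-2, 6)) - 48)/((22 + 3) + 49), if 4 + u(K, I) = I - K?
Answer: -9917/74 ≈ -134.01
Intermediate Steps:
u(K, I) = -4 + I - K (u(K, I) = -4 + (I - K) = -4 + I - K)
-157 - 81*((23 + u(-2, 6)) - 48)/((22 + 3) + 49) = -157 - 81*((23 + (-4 + 6 - 1*(-2))) - 48)/((22 + 3) + 49) = -157 - 81*((23 + (-4 + 6 + 2)) - 48)/(25 + 49) = -157 - 81*((23 + 4) - 48)/74 = -157 - 81*(27 - 48)/74 = -157 - (-1701)/74 = -157 - 81*(-21/74) = -157 + 1701/74 = -9917/74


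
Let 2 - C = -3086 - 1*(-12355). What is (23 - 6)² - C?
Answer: 9556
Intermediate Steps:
C = -9267 (C = 2 - (-3086 - 1*(-12355)) = 2 - (-3086 + 12355) = 2 - 1*9269 = 2 - 9269 = -9267)
(23 - 6)² - C = (23 - 6)² - 1*(-9267) = 17² + 9267 = 289 + 9267 = 9556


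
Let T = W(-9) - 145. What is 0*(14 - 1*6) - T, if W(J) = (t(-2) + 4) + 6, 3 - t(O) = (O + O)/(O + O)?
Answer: 133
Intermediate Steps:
t(O) = 2 (t(O) = 3 - (O + O)/(O + O) = 3 - 2*O/(2*O) = 3 - 2*O*1/(2*O) = 3 - 1*1 = 3 - 1 = 2)
W(J) = 12 (W(J) = (2 + 4) + 6 = 6 + 6 = 12)
T = -133 (T = 12 - 145 = -133)
0*(14 - 1*6) - T = 0*(14 - 1*6) - 1*(-133) = 0*(14 - 6) + 133 = 0*8 + 133 = 0 + 133 = 133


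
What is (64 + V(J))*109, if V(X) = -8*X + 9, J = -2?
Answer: 9701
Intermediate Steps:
V(X) = 9 - 8*X
(64 + V(J))*109 = (64 + (9 - 8*(-2)))*109 = (64 + (9 + 16))*109 = (64 + 25)*109 = 89*109 = 9701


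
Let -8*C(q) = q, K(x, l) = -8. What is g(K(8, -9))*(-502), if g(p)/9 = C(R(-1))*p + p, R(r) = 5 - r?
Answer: 9036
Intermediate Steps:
C(q) = -q/8
g(p) = 9*p/4 (g(p) = 9*((-(5 - 1*(-1))/8)*p + p) = 9*((-(5 + 1)/8)*p + p) = 9*((-⅛*6)*p + p) = 9*(-3*p/4 + p) = 9*(p/4) = 9*p/4)
g(K(8, -9))*(-502) = ((9/4)*(-8))*(-502) = -18*(-502) = 9036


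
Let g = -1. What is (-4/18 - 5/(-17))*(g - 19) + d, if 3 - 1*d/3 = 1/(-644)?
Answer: 745567/98532 ≈ 7.5667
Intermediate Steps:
d = 5799/644 (d = 9 - 3/(-644) = 9 - 3*(-1/644) = 9 + 3/644 = 5799/644 ≈ 9.0047)
(-4/18 - 5/(-17))*(g - 19) + d = (-4/18 - 5/(-17))*(-1 - 19) + 5799/644 = (-4*1/18 - 5*(-1/17))*(-20) + 5799/644 = (-2/9 + 5/17)*(-20) + 5799/644 = (11/153)*(-20) + 5799/644 = -220/153 + 5799/644 = 745567/98532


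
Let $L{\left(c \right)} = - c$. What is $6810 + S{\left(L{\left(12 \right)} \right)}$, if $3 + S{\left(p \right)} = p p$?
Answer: $6951$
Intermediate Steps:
$S{\left(p \right)} = -3 + p^{2}$ ($S{\left(p \right)} = -3 + p p = -3 + p^{2}$)
$6810 + S{\left(L{\left(12 \right)} \right)} = 6810 - \left(3 - \left(\left(-1\right) 12\right)^{2}\right) = 6810 - \left(3 - \left(-12\right)^{2}\right) = 6810 + \left(-3 + 144\right) = 6810 + 141 = 6951$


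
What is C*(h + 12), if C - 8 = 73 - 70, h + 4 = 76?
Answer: 924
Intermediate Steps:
h = 72 (h = -4 + 76 = 72)
C = 11 (C = 8 + (73 - 70) = 8 + 3 = 11)
C*(h + 12) = 11*(72 + 12) = 11*84 = 924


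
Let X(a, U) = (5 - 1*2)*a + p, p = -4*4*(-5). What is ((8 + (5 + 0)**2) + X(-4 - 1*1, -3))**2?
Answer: 9604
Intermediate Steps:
p = 80 (p = -16*(-5) = 80)
X(a, U) = 80 + 3*a (X(a, U) = (5 - 1*2)*a + 80 = (5 - 2)*a + 80 = 3*a + 80 = 80 + 3*a)
((8 + (5 + 0)**2) + X(-4 - 1*1, -3))**2 = ((8 + (5 + 0)**2) + (80 + 3*(-4 - 1*1)))**2 = ((8 + 5**2) + (80 + 3*(-4 - 1)))**2 = ((8 + 25) + (80 + 3*(-5)))**2 = (33 + (80 - 15))**2 = (33 + 65)**2 = 98**2 = 9604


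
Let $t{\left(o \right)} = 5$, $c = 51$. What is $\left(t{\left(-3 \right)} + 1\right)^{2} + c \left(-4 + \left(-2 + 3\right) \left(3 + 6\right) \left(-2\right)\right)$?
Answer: $-1086$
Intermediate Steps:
$\left(t{\left(-3 \right)} + 1\right)^{2} + c \left(-4 + \left(-2 + 3\right) \left(3 + 6\right) \left(-2\right)\right) = \left(5 + 1\right)^{2} + 51 \left(-4 + \left(-2 + 3\right) \left(3 + 6\right) \left(-2\right)\right) = 6^{2} + 51 \left(-4 + 1 \cdot 9 \left(-2\right)\right) = 36 + 51 \left(-4 + 9 \left(-2\right)\right) = 36 + 51 \left(-4 - 18\right) = 36 + 51 \left(-22\right) = 36 - 1122 = -1086$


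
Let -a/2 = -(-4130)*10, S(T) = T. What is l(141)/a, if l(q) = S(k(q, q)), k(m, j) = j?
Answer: -141/82600 ≈ -0.0017070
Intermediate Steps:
l(q) = q
a = -82600 (a = -(-236)*(-35*10) = -(-236)*(-350) = -2*41300 = -82600)
l(141)/a = 141/(-82600) = 141*(-1/82600) = -141/82600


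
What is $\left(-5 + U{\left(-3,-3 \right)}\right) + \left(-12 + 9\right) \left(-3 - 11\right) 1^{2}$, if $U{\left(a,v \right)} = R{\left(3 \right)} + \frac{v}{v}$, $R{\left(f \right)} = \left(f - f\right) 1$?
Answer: $38$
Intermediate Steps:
$R{\left(f \right)} = 0$ ($R{\left(f \right)} = 0 \cdot 1 = 0$)
$U{\left(a,v \right)} = 1$ ($U{\left(a,v \right)} = 0 + \frac{v}{v} = 0 + 1 = 1$)
$\left(-5 + U{\left(-3,-3 \right)}\right) + \left(-12 + 9\right) \left(-3 - 11\right) 1^{2} = \left(-5 + 1\right) + \left(-12 + 9\right) \left(-3 - 11\right) 1^{2} = -4 + \left(-3\right) \left(-14\right) 1 = -4 + 42 \cdot 1 = -4 + 42 = 38$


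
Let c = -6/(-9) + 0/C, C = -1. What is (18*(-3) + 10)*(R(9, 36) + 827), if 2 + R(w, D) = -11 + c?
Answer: -107536/3 ≈ -35845.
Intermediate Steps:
c = ⅔ (c = -6/(-9) + 0/(-1) = -6*(-⅑) + 0*(-1) = ⅔ + 0 = ⅔ ≈ 0.66667)
R(w, D) = -37/3 (R(w, D) = -2 + (-11 + ⅔) = -2 - 31/3 = -37/3)
(18*(-3) + 10)*(R(9, 36) + 827) = (18*(-3) + 10)*(-37/3 + 827) = (-54 + 10)*(2444/3) = -44*2444/3 = -107536/3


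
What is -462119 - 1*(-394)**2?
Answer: -617355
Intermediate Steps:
-462119 - 1*(-394)**2 = -462119 - 1*155236 = -462119 - 155236 = -617355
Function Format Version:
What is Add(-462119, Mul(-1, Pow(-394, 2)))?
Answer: -617355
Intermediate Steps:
Add(-462119, Mul(-1, Pow(-394, 2))) = Add(-462119, Mul(-1, 155236)) = Add(-462119, -155236) = -617355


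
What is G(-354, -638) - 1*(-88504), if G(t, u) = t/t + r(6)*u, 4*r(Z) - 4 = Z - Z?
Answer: 87867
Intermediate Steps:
r(Z) = 1 (r(Z) = 1 + (Z - Z)/4 = 1 + (1/4)*0 = 1 + 0 = 1)
G(t, u) = 1 + u (G(t, u) = t/t + 1*u = 1 + u)
G(-354, -638) - 1*(-88504) = (1 - 638) - 1*(-88504) = -637 + 88504 = 87867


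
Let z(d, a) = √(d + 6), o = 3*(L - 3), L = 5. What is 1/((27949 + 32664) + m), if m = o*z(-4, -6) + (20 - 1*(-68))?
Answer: 60701/3684611329 - 6*√2/3684611329 ≈ 1.6472e-5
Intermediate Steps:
o = 6 (o = 3*(5 - 3) = 3*2 = 6)
z(d, a) = √(6 + d)
m = 88 + 6*√2 (m = 6*√(6 - 4) + (20 - 1*(-68)) = 6*√2 + (20 + 68) = 6*√2 + 88 = 88 + 6*√2 ≈ 96.485)
1/((27949 + 32664) + m) = 1/((27949 + 32664) + (88 + 6*√2)) = 1/(60613 + (88 + 6*√2)) = 1/(60701 + 6*√2)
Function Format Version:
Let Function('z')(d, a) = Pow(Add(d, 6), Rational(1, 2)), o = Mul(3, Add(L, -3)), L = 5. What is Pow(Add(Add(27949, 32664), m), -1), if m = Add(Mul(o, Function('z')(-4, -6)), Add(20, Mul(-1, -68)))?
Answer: Add(Rational(60701, 3684611329), Mul(Rational(-6, 3684611329), Pow(2, Rational(1, 2)))) ≈ 1.6472e-5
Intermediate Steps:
o = 6 (o = Mul(3, Add(5, -3)) = Mul(3, 2) = 6)
Function('z')(d, a) = Pow(Add(6, d), Rational(1, 2))
m = Add(88, Mul(6, Pow(2, Rational(1, 2)))) (m = Add(Mul(6, Pow(Add(6, -4), Rational(1, 2))), Add(20, Mul(-1, -68))) = Add(Mul(6, Pow(2, Rational(1, 2))), Add(20, 68)) = Add(Mul(6, Pow(2, Rational(1, 2))), 88) = Add(88, Mul(6, Pow(2, Rational(1, 2)))) ≈ 96.485)
Pow(Add(Add(27949, 32664), m), -1) = Pow(Add(Add(27949, 32664), Add(88, Mul(6, Pow(2, Rational(1, 2))))), -1) = Pow(Add(60613, Add(88, Mul(6, Pow(2, Rational(1, 2))))), -1) = Pow(Add(60701, Mul(6, Pow(2, Rational(1, 2)))), -1)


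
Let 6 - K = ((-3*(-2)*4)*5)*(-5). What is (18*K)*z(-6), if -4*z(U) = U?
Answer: 16362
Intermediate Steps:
z(U) = -U/4
K = 606 (K = 6 - (-3*(-2)*4)*5*(-5) = 6 - (6*4)*5*(-5) = 6 - 24*5*(-5) = 6 - 120*(-5) = 6 - 1*(-600) = 6 + 600 = 606)
(18*K)*z(-6) = (18*606)*(-¼*(-6)) = 10908*(3/2) = 16362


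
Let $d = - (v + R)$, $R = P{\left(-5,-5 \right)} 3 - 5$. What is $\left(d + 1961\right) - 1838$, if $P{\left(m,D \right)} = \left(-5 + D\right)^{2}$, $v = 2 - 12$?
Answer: $-162$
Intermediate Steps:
$v = -10$ ($v = 2 - 12 = -10$)
$R = 295$ ($R = \left(-5 - 5\right)^{2} \cdot 3 - 5 = \left(-10\right)^{2} \cdot 3 - 5 = 100 \cdot 3 - 5 = 300 - 5 = 295$)
$d = -285$ ($d = - (-10 + 295) = \left(-1\right) 285 = -285$)
$\left(d + 1961\right) - 1838 = \left(-285 + 1961\right) - 1838 = 1676 - 1838 = -162$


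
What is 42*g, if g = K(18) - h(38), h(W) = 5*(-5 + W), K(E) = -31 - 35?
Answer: -9702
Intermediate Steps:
K(E) = -66
h(W) = -25 + 5*W
g = -231 (g = -66 - (-25 + 5*38) = -66 - (-25 + 190) = -66 - 1*165 = -66 - 165 = -231)
42*g = 42*(-231) = -9702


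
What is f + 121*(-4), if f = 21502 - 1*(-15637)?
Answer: 36655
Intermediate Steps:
f = 37139 (f = 21502 + 15637 = 37139)
f + 121*(-4) = 37139 + 121*(-4) = 37139 - 484 = 36655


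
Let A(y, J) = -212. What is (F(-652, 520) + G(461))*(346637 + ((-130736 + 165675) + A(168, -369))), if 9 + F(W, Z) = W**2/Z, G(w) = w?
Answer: 31469394552/65 ≈ 4.8414e+8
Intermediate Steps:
F(W, Z) = -9 + W**2/Z
(F(-652, 520) + G(461))*(346637 + ((-130736 + 165675) + A(168, -369))) = ((-9 + (-652)**2/520) + 461)*(346637 + ((-130736 + 165675) - 212)) = ((-9 + 425104*(1/520)) + 461)*(346637 + (34939 - 212)) = ((-9 + 53138/65) + 461)*(346637 + 34727) = (52553/65 + 461)*381364 = (82518/65)*381364 = 31469394552/65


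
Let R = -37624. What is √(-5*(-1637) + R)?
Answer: 3*I*√3271 ≈ 171.58*I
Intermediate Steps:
√(-5*(-1637) + R) = √(-5*(-1637) - 37624) = √(8185 - 37624) = √(-29439) = 3*I*√3271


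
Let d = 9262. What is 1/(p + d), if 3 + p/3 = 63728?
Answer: 1/200437 ≈ 4.9891e-6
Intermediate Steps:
p = 191175 (p = -9 + 3*63728 = -9 + 191184 = 191175)
1/(p + d) = 1/(191175 + 9262) = 1/200437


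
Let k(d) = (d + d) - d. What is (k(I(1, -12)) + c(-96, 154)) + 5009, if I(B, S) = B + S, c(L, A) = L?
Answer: 4902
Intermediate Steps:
k(d) = d (k(d) = 2*d - d = d)
(k(I(1, -12)) + c(-96, 154)) + 5009 = ((1 - 12) - 96) + 5009 = (-11 - 96) + 5009 = -107 + 5009 = 4902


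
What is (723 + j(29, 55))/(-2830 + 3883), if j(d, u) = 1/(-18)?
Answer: 1001/1458 ≈ 0.68656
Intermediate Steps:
j(d, u) = -1/18
(723 + j(29, 55))/(-2830 + 3883) = (723 - 1/18)/(-2830 + 3883) = (13013/18)/1053 = (13013/18)*(1/1053) = 1001/1458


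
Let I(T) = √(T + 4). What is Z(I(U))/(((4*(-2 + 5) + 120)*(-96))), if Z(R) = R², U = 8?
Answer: -1/1056 ≈ -0.00094697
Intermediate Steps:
I(T) = √(4 + T)
Z(I(U))/(((4*(-2 + 5) + 120)*(-96))) = (√(4 + 8))²/(((4*(-2 + 5) + 120)*(-96))) = (√12)²/(((4*3 + 120)*(-96))) = (2*√3)²/(((12 + 120)*(-96))) = 12/((132*(-96))) = 12/(-12672) = 12*(-1/12672) = -1/1056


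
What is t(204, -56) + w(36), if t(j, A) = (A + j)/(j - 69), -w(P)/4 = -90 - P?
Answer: 68188/135 ≈ 505.10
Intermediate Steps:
w(P) = 360 + 4*P (w(P) = -4*(-90 - P) = 360 + 4*P)
t(j, A) = (A + j)/(-69 + j)
t(204, -56) + w(36) = (-56 + 204)/(-69 + 204) + (360 + 4*36) = 148/135 + (360 + 144) = (1/135)*148 + 504 = 148/135 + 504 = 68188/135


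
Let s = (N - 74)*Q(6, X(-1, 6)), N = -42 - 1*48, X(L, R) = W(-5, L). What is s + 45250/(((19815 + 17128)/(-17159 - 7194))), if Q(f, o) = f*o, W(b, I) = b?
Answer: -920213690/36943 ≈ -24909.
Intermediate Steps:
X(L, R) = -5
N = -90 (N = -42 - 48 = -90)
s = 4920 (s = (-90 - 74)*(6*(-5)) = -164*(-30) = 4920)
s + 45250/(((19815 + 17128)/(-17159 - 7194))) = 4920 + 45250/(((19815 + 17128)/(-17159 - 7194))) = 4920 + 45250/((36943/(-24353))) = 4920 + 45250/((36943*(-1/24353))) = 4920 + 45250/(-36943/24353) = 4920 + 45250*(-24353/36943) = 4920 - 1101973250/36943 = -920213690/36943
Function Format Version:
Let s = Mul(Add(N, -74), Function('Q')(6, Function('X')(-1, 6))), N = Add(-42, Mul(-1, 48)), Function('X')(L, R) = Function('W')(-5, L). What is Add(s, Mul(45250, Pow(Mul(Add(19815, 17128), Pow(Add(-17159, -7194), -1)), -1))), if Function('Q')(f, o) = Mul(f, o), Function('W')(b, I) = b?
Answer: Rational(-920213690, 36943) ≈ -24909.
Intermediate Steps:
Function('X')(L, R) = -5
N = -90 (N = Add(-42, -48) = -90)
s = 4920 (s = Mul(Add(-90, -74), Mul(6, -5)) = Mul(-164, -30) = 4920)
Add(s, Mul(45250, Pow(Mul(Add(19815, 17128), Pow(Add(-17159, -7194), -1)), -1))) = Add(4920, Mul(45250, Pow(Mul(Add(19815, 17128), Pow(Add(-17159, -7194), -1)), -1))) = Add(4920, Mul(45250, Pow(Mul(36943, Pow(-24353, -1)), -1))) = Add(4920, Mul(45250, Pow(Mul(36943, Rational(-1, 24353)), -1))) = Add(4920, Mul(45250, Pow(Rational(-36943, 24353), -1))) = Add(4920, Mul(45250, Rational(-24353, 36943))) = Add(4920, Rational(-1101973250, 36943)) = Rational(-920213690, 36943)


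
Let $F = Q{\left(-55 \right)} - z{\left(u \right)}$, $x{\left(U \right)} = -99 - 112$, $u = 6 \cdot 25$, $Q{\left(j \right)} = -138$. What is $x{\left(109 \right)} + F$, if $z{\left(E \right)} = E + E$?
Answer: $-649$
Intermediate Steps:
$u = 150$
$z{\left(E \right)} = 2 E$
$x{\left(U \right)} = -211$ ($x{\left(U \right)} = -99 - 112 = -211$)
$F = -438$ ($F = -138 - 2 \cdot 150 = -138 - 300 = -438$)
$x{\left(109 \right)} + F = -211 - 438 = -649$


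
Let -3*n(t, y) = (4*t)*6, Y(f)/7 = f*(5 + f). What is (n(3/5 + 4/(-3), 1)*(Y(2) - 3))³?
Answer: 4674216448/27 ≈ 1.7312e+8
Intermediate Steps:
Y(f) = 7*f*(5 + f) (Y(f) = 7*(f*(5 + f)) = 7*f*(5 + f))
n(t, y) = -8*t (n(t, y) = -4*t*6/3 = -8*t)
(n(3/5 + 4/(-3), 1)*(Y(2) - 3))³ = ((-8*(3/5 + 4/(-3)))*(7*2*(5 + 2) - 3))³ = ((-8*(3*(⅕) + 4*(-⅓)))*(7*2*7 - 3))³ = ((-8*(⅗ - 4/3))*(98 - 3))³ = (-8*(-11/15)*95)³ = ((88/15)*95)³ = (1672/3)³ = 4674216448/27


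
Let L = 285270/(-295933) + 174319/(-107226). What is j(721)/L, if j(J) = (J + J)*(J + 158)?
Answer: -40220515950828444/82175105647 ≈ -4.8945e+5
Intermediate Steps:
j(J) = 2*J*(158 + J) (j(J) = (2*J)*(158 + J) = 2*J*(158 + J))
L = -82175105647/31731711858 (L = 285270*(-1/295933) + 174319*(-1/107226) = -285270/295933 - 174319/107226 = -82175105647/31731711858 ≈ -2.5897)
j(721)/L = (2*721*(158 + 721))/(-82175105647/31731711858) = (2*721*879)*(-31731711858/82175105647) = 1267518*(-31731711858/82175105647) = -40220515950828444/82175105647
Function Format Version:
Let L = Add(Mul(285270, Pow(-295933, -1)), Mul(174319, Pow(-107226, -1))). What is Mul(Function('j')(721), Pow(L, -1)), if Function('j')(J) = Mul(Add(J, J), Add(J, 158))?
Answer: Rational(-40220515950828444, 82175105647) ≈ -4.8945e+5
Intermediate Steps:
Function('j')(J) = Mul(2, J, Add(158, J)) (Function('j')(J) = Mul(Mul(2, J), Add(158, J)) = Mul(2, J, Add(158, J)))
L = Rational(-82175105647, 31731711858) (L = Add(Mul(285270, Rational(-1, 295933)), Mul(174319, Rational(-1, 107226))) = Add(Rational(-285270, 295933), Rational(-174319, 107226)) = Rational(-82175105647, 31731711858) ≈ -2.5897)
Mul(Function('j')(721), Pow(L, -1)) = Mul(Mul(2, 721, Add(158, 721)), Pow(Rational(-82175105647, 31731711858), -1)) = Mul(Mul(2, 721, 879), Rational(-31731711858, 82175105647)) = Mul(1267518, Rational(-31731711858, 82175105647)) = Rational(-40220515950828444, 82175105647)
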